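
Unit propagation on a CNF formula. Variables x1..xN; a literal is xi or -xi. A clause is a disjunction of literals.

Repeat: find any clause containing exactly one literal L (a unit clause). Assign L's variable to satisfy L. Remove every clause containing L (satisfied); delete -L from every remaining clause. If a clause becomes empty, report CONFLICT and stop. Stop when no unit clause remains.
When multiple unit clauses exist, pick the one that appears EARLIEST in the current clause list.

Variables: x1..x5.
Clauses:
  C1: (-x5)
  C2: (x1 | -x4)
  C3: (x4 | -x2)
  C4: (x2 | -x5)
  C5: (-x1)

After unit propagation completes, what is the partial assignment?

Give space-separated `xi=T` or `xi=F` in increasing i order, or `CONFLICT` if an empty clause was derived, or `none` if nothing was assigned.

unit clause [-5] forces x5=F; simplify:
  satisfied 2 clause(s); 3 remain; assigned so far: [5]
unit clause [-1] forces x1=F; simplify:
  drop 1 from [1, -4] -> [-4]
  satisfied 1 clause(s); 2 remain; assigned so far: [1, 5]
unit clause [-4] forces x4=F; simplify:
  drop 4 from [4, -2] -> [-2]
  satisfied 1 clause(s); 1 remain; assigned so far: [1, 4, 5]
unit clause [-2] forces x2=F; simplify:
  satisfied 1 clause(s); 0 remain; assigned so far: [1, 2, 4, 5]

Answer: x1=F x2=F x4=F x5=F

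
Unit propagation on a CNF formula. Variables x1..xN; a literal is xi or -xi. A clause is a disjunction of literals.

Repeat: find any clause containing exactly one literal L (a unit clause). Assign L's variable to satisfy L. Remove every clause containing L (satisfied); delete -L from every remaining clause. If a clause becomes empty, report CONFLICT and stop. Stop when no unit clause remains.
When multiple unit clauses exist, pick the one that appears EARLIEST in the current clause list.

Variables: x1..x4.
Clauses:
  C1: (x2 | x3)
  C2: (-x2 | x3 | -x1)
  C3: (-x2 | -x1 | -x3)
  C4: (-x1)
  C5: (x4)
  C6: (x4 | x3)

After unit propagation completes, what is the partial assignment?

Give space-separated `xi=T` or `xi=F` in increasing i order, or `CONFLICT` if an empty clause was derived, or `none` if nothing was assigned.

unit clause [-1] forces x1=F; simplify:
  satisfied 3 clause(s); 3 remain; assigned so far: [1]
unit clause [4] forces x4=T; simplify:
  satisfied 2 clause(s); 1 remain; assigned so far: [1, 4]

Answer: x1=F x4=T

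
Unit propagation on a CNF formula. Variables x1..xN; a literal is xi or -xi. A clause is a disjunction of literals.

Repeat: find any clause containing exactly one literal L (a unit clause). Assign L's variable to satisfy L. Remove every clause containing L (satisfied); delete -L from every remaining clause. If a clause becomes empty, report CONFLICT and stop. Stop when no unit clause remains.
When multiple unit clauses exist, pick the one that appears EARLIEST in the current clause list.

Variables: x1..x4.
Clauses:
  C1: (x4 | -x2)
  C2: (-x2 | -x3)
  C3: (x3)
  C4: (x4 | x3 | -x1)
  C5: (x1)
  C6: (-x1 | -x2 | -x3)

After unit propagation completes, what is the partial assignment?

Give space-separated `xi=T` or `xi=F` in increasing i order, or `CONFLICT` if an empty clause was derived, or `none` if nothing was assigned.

Answer: x1=T x2=F x3=T

Derivation:
unit clause [3] forces x3=T; simplify:
  drop -3 from [-2, -3] -> [-2]
  drop -3 from [-1, -2, -3] -> [-1, -2]
  satisfied 2 clause(s); 4 remain; assigned so far: [3]
unit clause [-2] forces x2=F; simplify:
  satisfied 3 clause(s); 1 remain; assigned so far: [2, 3]
unit clause [1] forces x1=T; simplify:
  satisfied 1 clause(s); 0 remain; assigned so far: [1, 2, 3]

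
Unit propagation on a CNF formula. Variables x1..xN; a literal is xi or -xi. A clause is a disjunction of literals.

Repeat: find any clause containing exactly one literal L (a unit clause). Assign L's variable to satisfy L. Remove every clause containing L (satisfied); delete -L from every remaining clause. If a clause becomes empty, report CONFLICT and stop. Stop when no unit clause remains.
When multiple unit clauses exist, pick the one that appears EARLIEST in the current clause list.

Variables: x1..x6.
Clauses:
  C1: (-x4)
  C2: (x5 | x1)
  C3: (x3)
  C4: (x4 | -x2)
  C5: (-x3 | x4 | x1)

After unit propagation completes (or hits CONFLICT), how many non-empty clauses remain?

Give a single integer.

unit clause [-4] forces x4=F; simplify:
  drop 4 from [4, -2] -> [-2]
  drop 4 from [-3, 4, 1] -> [-3, 1]
  satisfied 1 clause(s); 4 remain; assigned so far: [4]
unit clause [3] forces x3=T; simplify:
  drop -3 from [-3, 1] -> [1]
  satisfied 1 clause(s); 3 remain; assigned so far: [3, 4]
unit clause [-2] forces x2=F; simplify:
  satisfied 1 clause(s); 2 remain; assigned so far: [2, 3, 4]
unit clause [1] forces x1=T; simplify:
  satisfied 2 clause(s); 0 remain; assigned so far: [1, 2, 3, 4]

Answer: 0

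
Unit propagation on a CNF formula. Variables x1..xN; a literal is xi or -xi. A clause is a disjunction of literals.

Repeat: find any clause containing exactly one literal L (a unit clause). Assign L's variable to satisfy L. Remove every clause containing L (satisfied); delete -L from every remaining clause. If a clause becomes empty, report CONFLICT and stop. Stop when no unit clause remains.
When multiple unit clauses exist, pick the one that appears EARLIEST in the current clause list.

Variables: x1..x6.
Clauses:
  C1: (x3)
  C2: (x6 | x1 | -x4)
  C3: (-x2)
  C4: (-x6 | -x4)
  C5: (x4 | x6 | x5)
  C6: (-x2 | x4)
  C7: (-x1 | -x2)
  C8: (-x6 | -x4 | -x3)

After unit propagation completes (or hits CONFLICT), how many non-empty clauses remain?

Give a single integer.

unit clause [3] forces x3=T; simplify:
  drop -3 from [-6, -4, -3] -> [-6, -4]
  satisfied 1 clause(s); 7 remain; assigned so far: [3]
unit clause [-2] forces x2=F; simplify:
  satisfied 3 clause(s); 4 remain; assigned so far: [2, 3]

Answer: 4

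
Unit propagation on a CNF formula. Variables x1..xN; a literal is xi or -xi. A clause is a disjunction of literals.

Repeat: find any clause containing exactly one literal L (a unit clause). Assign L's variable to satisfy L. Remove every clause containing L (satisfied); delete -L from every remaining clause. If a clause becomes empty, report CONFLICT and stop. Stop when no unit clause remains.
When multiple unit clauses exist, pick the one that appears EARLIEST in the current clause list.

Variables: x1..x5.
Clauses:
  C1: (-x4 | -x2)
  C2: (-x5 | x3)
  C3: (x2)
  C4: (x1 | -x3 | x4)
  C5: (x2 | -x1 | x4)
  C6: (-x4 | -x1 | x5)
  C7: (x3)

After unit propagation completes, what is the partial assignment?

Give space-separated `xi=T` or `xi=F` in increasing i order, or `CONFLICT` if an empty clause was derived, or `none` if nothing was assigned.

Answer: x1=T x2=T x3=T x4=F

Derivation:
unit clause [2] forces x2=T; simplify:
  drop -2 from [-4, -2] -> [-4]
  satisfied 2 clause(s); 5 remain; assigned so far: [2]
unit clause [-4] forces x4=F; simplify:
  drop 4 from [1, -3, 4] -> [1, -3]
  satisfied 2 clause(s); 3 remain; assigned so far: [2, 4]
unit clause [3] forces x3=T; simplify:
  drop -3 from [1, -3] -> [1]
  satisfied 2 clause(s); 1 remain; assigned so far: [2, 3, 4]
unit clause [1] forces x1=T; simplify:
  satisfied 1 clause(s); 0 remain; assigned so far: [1, 2, 3, 4]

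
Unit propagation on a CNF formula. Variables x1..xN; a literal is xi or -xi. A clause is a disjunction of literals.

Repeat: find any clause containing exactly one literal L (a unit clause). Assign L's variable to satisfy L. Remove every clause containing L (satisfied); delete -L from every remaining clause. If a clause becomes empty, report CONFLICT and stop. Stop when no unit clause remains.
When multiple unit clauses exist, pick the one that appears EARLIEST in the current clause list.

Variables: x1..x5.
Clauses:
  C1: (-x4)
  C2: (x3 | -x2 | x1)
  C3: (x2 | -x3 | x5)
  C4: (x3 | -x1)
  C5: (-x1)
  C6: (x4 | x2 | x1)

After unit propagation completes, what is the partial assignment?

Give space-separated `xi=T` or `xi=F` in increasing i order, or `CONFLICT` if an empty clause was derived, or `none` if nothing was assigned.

Answer: x1=F x2=T x3=T x4=F

Derivation:
unit clause [-4] forces x4=F; simplify:
  drop 4 from [4, 2, 1] -> [2, 1]
  satisfied 1 clause(s); 5 remain; assigned so far: [4]
unit clause [-1] forces x1=F; simplify:
  drop 1 from [3, -2, 1] -> [3, -2]
  drop 1 from [2, 1] -> [2]
  satisfied 2 clause(s); 3 remain; assigned so far: [1, 4]
unit clause [2] forces x2=T; simplify:
  drop -2 from [3, -2] -> [3]
  satisfied 2 clause(s); 1 remain; assigned so far: [1, 2, 4]
unit clause [3] forces x3=T; simplify:
  satisfied 1 clause(s); 0 remain; assigned so far: [1, 2, 3, 4]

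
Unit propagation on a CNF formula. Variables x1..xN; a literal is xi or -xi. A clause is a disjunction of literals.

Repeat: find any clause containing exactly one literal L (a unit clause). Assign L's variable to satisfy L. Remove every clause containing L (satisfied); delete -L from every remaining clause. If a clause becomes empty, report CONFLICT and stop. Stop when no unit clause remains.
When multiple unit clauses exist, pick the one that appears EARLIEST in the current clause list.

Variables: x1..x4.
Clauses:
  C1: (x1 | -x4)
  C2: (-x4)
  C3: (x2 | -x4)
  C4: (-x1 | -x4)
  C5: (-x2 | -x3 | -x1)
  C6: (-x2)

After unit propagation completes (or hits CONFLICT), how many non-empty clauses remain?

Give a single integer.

unit clause [-4] forces x4=F; simplify:
  satisfied 4 clause(s); 2 remain; assigned so far: [4]
unit clause [-2] forces x2=F; simplify:
  satisfied 2 clause(s); 0 remain; assigned so far: [2, 4]

Answer: 0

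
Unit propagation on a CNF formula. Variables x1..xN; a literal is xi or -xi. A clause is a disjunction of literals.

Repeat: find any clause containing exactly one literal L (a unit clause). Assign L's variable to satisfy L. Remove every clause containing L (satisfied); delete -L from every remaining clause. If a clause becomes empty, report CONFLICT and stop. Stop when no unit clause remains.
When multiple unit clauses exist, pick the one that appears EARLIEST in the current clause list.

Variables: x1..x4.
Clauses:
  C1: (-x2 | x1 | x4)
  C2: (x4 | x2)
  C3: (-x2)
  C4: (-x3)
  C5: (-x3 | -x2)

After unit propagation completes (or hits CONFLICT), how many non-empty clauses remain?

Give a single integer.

unit clause [-2] forces x2=F; simplify:
  drop 2 from [4, 2] -> [4]
  satisfied 3 clause(s); 2 remain; assigned so far: [2]
unit clause [4] forces x4=T; simplify:
  satisfied 1 clause(s); 1 remain; assigned so far: [2, 4]
unit clause [-3] forces x3=F; simplify:
  satisfied 1 clause(s); 0 remain; assigned so far: [2, 3, 4]

Answer: 0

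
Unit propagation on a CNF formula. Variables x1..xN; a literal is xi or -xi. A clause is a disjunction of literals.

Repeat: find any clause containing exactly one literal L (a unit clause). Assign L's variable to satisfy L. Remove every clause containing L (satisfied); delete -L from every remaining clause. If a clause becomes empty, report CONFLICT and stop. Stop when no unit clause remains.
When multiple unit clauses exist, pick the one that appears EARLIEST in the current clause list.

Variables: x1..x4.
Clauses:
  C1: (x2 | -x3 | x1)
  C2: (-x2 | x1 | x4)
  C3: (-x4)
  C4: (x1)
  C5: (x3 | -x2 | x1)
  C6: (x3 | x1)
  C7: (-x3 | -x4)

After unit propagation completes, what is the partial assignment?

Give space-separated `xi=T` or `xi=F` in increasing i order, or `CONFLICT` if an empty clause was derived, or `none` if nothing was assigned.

unit clause [-4] forces x4=F; simplify:
  drop 4 from [-2, 1, 4] -> [-2, 1]
  satisfied 2 clause(s); 5 remain; assigned so far: [4]
unit clause [1] forces x1=T; simplify:
  satisfied 5 clause(s); 0 remain; assigned so far: [1, 4]

Answer: x1=T x4=F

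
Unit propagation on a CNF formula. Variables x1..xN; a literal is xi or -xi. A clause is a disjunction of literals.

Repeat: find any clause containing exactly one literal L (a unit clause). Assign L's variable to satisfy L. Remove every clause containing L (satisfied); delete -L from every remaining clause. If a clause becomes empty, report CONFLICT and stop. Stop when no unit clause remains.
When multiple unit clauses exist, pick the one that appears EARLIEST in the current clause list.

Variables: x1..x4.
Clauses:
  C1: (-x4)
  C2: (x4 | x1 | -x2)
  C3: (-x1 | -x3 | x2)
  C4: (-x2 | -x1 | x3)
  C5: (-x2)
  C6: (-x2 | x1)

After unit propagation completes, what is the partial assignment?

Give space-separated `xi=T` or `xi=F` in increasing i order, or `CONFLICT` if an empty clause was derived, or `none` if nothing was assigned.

unit clause [-4] forces x4=F; simplify:
  drop 4 from [4, 1, -2] -> [1, -2]
  satisfied 1 clause(s); 5 remain; assigned so far: [4]
unit clause [-2] forces x2=F; simplify:
  drop 2 from [-1, -3, 2] -> [-1, -3]
  satisfied 4 clause(s); 1 remain; assigned so far: [2, 4]

Answer: x2=F x4=F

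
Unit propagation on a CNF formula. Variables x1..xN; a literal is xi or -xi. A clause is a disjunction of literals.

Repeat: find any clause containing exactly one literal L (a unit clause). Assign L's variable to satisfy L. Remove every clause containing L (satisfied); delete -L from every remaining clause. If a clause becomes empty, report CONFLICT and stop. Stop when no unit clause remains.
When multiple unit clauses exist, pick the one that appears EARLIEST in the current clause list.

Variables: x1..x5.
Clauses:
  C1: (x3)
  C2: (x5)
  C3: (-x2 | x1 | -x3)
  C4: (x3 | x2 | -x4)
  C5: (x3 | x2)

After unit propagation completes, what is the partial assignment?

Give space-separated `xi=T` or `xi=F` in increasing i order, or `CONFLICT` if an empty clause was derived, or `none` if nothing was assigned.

unit clause [3] forces x3=T; simplify:
  drop -3 from [-2, 1, -3] -> [-2, 1]
  satisfied 3 clause(s); 2 remain; assigned so far: [3]
unit clause [5] forces x5=T; simplify:
  satisfied 1 clause(s); 1 remain; assigned so far: [3, 5]

Answer: x3=T x5=T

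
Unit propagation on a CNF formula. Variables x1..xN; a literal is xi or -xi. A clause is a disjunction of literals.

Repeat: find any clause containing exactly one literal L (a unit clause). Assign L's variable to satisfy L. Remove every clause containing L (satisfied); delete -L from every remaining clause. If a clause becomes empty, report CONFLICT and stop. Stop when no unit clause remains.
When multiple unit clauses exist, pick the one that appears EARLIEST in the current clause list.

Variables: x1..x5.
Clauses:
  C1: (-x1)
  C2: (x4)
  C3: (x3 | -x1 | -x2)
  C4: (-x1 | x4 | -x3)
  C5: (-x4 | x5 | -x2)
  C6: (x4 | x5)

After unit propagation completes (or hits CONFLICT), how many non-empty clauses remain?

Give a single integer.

unit clause [-1] forces x1=F; simplify:
  satisfied 3 clause(s); 3 remain; assigned so far: [1]
unit clause [4] forces x4=T; simplify:
  drop -4 from [-4, 5, -2] -> [5, -2]
  satisfied 2 clause(s); 1 remain; assigned so far: [1, 4]

Answer: 1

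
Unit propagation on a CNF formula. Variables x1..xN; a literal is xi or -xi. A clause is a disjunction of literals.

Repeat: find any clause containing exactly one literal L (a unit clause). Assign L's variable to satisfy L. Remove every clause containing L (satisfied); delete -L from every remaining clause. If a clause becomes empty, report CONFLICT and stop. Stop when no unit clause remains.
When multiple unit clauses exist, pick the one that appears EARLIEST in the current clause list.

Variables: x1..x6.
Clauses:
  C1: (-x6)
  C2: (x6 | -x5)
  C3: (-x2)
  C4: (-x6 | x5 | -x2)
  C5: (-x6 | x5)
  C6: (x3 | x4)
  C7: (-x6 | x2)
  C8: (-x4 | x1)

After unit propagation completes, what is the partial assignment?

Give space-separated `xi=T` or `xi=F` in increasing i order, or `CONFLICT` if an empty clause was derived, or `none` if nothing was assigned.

unit clause [-6] forces x6=F; simplify:
  drop 6 from [6, -5] -> [-5]
  satisfied 4 clause(s); 4 remain; assigned so far: [6]
unit clause [-5] forces x5=F; simplify:
  satisfied 1 clause(s); 3 remain; assigned so far: [5, 6]
unit clause [-2] forces x2=F; simplify:
  satisfied 1 clause(s); 2 remain; assigned so far: [2, 5, 6]

Answer: x2=F x5=F x6=F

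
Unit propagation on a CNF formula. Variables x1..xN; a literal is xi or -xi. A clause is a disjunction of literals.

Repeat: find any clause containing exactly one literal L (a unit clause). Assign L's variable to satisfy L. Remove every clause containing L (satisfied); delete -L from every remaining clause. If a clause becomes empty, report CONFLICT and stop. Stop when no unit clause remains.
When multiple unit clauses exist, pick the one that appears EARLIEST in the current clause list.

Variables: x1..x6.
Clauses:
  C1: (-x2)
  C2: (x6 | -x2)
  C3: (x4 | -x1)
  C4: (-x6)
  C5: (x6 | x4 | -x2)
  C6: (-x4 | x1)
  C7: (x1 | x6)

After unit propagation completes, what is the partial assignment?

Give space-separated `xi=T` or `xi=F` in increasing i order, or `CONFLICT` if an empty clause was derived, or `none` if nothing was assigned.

Answer: x1=T x2=F x4=T x6=F

Derivation:
unit clause [-2] forces x2=F; simplify:
  satisfied 3 clause(s); 4 remain; assigned so far: [2]
unit clause [-6] forces x6=F; simplify:
  drop 6 from [1, 6] -> [1]
  satisfied 1 clause(s); 3 remain; assigned so far: [2, 6]
unit clause [1] forces x1=T; simplify:
  drop -1 from [4, -1] -> [4]
  satisfied 2 clause(s); 1 remain; assigned so far: [1, 2, 6]
unit clause [4] forces x4=T; simplify:
  satisfied 1 clause(s); 0 remain; assigned so far: [1, 2, 4, 6]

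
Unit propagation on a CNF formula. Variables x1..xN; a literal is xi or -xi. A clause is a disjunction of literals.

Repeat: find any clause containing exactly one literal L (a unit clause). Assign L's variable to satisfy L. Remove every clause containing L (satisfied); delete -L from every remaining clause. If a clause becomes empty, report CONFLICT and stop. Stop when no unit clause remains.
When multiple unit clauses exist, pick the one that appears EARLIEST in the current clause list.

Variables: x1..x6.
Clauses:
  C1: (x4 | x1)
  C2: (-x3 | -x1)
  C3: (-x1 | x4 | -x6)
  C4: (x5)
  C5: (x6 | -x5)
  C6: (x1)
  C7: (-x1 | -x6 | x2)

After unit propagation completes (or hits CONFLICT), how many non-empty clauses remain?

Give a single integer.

unit clause [5] forces x5=T; simplify:
  drop -5 from [6, -5] -> [6]
  satisfied 1 clause(s); 6 remain; assigned so far: [5]
unit clause [6] forces x6=T; simplify:
  drop -6 from [-1, 4, -6] -> [-1, 4]
  drop -6 from [-1, -6, 2] -> [-1, 2]
  satisfied 1 clause(s); 5 remain; assigned so far: [5, 6]
unit clause [1] forces x1=T; simplify:
  drop -1 from [-3, -1] -> [-3]
  drop -1 from [-1, 4] -> [4]
  drop -1 from [-1, 2] -> [2]
  satisfied 2 clause(s); 3 remain; assigned so far: [1, 5, 6]
unit clause [-3] forces x3=F; simplify:
  satisfied 1 clause(s); 2 remain; assigned so far: [1, 3, 5, 6]
unit clause [4] forces x4=T; simplify:
  satisfied 1 clause(s); 1 remain; assigned so far: [1, 3, 4, 5, 6]
unit clause [2] forces x2=T; simplify:
  satisfied 1 clause(s); 0 remain; assigned so far: [1, 2, 3, 4, 5, 6]

Answer: 0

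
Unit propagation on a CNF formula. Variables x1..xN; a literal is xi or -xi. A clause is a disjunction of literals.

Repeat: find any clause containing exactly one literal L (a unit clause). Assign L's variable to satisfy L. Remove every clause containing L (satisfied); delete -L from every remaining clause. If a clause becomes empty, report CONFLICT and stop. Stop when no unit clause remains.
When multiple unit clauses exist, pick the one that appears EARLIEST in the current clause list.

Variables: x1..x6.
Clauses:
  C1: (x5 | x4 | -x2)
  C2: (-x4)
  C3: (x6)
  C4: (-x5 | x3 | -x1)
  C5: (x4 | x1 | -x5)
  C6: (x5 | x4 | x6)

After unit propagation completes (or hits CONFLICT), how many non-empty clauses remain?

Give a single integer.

Answer: 3

Derivation:
unit clause [-4] forces x4=F; simplify:
  drop 4 from [5, 4, -2] -> [5, -2]
  drop 4 from [4, 1, -5] -> [1, -5]
  drop 4 from [5, 4, 6] -> [5, 6]
  satisfied 1 clause(s); 5 remain; assigned so far: [4]
unit clause [6] forces x6=T; simplify:
  satisfied 2 clause(s); 3 remain; assigned so far: [4, 6]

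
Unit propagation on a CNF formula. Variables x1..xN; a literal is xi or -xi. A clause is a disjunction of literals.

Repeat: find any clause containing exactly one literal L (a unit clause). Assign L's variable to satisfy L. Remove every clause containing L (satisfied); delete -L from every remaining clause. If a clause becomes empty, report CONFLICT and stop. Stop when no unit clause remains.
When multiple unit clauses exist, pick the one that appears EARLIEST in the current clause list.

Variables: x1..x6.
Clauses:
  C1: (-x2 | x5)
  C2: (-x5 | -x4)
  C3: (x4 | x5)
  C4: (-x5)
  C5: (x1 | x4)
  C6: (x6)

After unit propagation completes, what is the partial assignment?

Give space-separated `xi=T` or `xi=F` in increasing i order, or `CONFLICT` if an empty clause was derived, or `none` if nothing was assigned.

Answer: x2=F x4=T x5=F x6=T

Derivation:
unit clause [-5] forces x5=F; simplify:
  drop 5 from [-2, 5] -> [-2]
  drop 5 from [4, 5] -> [4]
  satisfied 2 clause(s); 4 remain; assigned so far: [5]
unit clause [-2] forces x2=F; simplify:
  satisfied 1 clause(s); 3 remain; assigned so far: [2, 5]
unit clause [4] forces x4=T; simplify:
  satisfied 2 clause(s); 1 remain; assigned so far: [2, 4, 5]
unit clause [6] forces x6=T; simplify:
  satisfied 1 clause(s); 0 remain; assigned so far: [2, 4, 5, 6]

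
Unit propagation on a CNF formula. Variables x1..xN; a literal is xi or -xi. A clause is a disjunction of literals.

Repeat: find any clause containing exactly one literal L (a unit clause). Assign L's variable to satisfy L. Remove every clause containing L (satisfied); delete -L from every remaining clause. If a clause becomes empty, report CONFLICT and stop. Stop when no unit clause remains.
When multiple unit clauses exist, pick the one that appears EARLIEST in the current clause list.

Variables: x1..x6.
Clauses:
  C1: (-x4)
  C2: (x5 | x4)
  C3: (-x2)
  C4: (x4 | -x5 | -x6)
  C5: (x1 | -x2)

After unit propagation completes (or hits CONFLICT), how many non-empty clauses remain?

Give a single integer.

unit clause [-4] forces x4=F; simplify:
  drop 4 from [5, 4] -> [5]
  drop 4 from [4, -5, -6] -> [-5, -6]
  satisfied 1 clause(s); 4 remain; assigned so far: [4]
unit clause [5] forces x5=T; simplify:
  drop -5 from [-5, -6] -> [-6]
  satisfied 1 clause(s); 3 remain; assigned so far: [4, 5]
unit clause [-2] forces x2=F; simplify:
  satisfied 2 clause(s); 1 remain; assigned so far: [2, 4, 5]
unit clause [-6] forces x6=F; simplify:
  satisfied 1 clause(s); 0 remain; assigned so far: [2, 4, 5, 6]

Answer: 0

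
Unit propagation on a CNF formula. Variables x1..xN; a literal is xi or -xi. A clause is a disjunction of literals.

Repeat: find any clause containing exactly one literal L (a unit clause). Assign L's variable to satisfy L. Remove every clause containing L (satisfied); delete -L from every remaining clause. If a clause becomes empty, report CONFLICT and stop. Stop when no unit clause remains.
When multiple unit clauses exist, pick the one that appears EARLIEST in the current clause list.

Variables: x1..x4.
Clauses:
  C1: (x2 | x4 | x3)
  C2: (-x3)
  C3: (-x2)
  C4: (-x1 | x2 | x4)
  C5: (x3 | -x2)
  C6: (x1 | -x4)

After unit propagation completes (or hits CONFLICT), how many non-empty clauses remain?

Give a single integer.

unit clause [-3] forces x3=F; simplify:
  drop 3 from [2, 4, 3] -> [2, 4]
  drop 3 from [3, -2] -> [-2]
  satisfied 1 clause(s); 5 remain; assigned so far: [3]
unit clause [-2] forces x2=F; simplify:
  drop 2 from [2, 4] -> [4]
  drop 2 from [-1, 2, 4] -> [-1, 4]
  satisfied 2 clause(s); 3 remain; assigned so far: [2, 3]
unit clause [4] forces x4=T; simplify:
  drop -4 from [1, -4] -> [1]
  satisfied 2 clause(s); 1 remain; assigned so far: [2, 3, 4]
unit clause [1] forces x1=T; simplify:
  satisfied 1 clause(s); 0 remain; assigned so far: [1, 2, 3, 4]

Answer: 0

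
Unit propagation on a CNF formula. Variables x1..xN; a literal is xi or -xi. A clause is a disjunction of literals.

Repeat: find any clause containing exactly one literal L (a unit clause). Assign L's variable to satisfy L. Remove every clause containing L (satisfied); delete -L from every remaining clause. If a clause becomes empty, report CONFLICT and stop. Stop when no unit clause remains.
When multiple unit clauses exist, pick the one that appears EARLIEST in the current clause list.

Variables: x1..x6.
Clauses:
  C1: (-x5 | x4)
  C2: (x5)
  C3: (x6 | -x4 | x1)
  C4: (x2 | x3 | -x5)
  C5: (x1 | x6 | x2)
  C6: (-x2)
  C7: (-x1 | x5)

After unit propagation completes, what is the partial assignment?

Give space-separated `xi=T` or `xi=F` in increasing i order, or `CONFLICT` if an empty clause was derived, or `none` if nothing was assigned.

unit clause [5] forces x5=T; simplify:
  drop -5 from [-5, 4] -> [4]
  drop -5 from [2, 3, -5] -> [2, 3]
  satisfied 2 clause(s); 5 remain; assigned so far: [5]
unit clause [4] forces x4=T; simplify:
  drop -4 from [6, -4, 1] -> [6, 1]
  satisfied 1 clause(s); 4 remain; assigned so far: [4, 5]
unit clause [-2] forces x2=F; simplify:
  drop 2 from [2, 3] -> [3]
  drop 2 from [1, 6, 2] -> [1, 6]
  satisfied 1 clause(s); 3 remain; assigned so far: [2, 4, 5]
unit clause [3] forces x3=T; simplify:
  satisfied 1 clause(s); 2 remain; assigned so far: [2, 3, 4, 5]

Answer: x2=F x3=T x4=T x5=T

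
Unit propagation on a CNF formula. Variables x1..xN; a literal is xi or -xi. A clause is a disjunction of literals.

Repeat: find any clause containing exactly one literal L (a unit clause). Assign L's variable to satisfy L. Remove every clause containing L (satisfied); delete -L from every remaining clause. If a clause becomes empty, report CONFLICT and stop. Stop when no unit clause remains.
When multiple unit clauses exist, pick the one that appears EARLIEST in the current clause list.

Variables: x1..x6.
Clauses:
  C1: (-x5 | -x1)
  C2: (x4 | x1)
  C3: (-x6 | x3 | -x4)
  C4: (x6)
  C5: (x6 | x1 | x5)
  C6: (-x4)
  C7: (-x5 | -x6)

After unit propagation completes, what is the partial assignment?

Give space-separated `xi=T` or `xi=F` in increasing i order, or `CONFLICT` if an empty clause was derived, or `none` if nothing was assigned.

unit clause [6] forces x6=T; simplify:
  drop -6 from [-6, 3, -4] -> [3, -4]
  drop -6 from [-5, -6] -> [-5]
  satisfied 2 clause(s); 5 remain; assigned so far: [6]
unit clause [-4] forces x4=F; simplify:
  drop 4 from [4, 1] -> [1]
  satisfied 2 clause(s); 3 remain; assigned so far: [4, 6]
unit clause [1] forces x1=T; simplify:
  drop -1 from [-5, -1] -> [-5]
  satisfied 1 clause(s); 2 remain; assigned so far: [1, 4, 6]
unit clause [-5] forces x5=F; simplify:
  satisfied 2 clause(s); 0 remain; assigned so far: [1, 4, 5, 6]

Answer: x1=T x4=F x5=F x6=T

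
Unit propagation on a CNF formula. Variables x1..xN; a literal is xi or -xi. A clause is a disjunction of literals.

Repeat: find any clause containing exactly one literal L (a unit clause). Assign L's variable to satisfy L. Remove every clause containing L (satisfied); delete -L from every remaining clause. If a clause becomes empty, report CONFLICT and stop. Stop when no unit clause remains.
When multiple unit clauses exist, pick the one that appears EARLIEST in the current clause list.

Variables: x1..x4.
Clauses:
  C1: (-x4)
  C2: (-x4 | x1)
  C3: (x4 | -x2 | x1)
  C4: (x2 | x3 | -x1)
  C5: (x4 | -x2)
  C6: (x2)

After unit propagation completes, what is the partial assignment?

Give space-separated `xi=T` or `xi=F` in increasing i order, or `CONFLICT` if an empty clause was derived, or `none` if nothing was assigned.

Answer: CONFLICT

Derivation:
unit clause [-4] forces x4=F; simplify:
  drop 4 from [4, -2, 1] -> [-2, 1]
  drop 4 from [4, -2] -> [-2]
  satisfied 2 clause(s); 4 remain; assigned so far: [4]
unit clause [-2] forces x2=F; simplify:
  drop 2 from [2, 3, -1] -> [3, -1]
  drop 2 from [2] -> [] (empty!)
  satisfied 2 clause(s); 2 remain; assigned so far: [2, 4]
CONFLICT (empty clause)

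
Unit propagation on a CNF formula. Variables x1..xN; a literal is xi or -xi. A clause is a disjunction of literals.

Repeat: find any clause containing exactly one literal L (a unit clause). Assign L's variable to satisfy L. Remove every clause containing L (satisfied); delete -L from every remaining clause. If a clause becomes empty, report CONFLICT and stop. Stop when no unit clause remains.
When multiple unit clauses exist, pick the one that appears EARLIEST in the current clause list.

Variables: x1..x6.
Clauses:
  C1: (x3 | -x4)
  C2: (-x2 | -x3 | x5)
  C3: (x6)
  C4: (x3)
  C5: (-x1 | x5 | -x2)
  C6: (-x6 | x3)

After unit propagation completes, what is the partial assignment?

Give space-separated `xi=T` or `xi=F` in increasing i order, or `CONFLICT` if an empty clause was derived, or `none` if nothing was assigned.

Answer: x3=T x6=T

Derivation:
unit clause [6] forces x6=T; simplify:
  drop -6 from [-6, 3] -> [3]
  satisfied 1 clause(s); 5 remain; assigned so far: [6]
unit clause [3] forces x3=T; simplify:
  drop -3 from [-2, -3, 5] -> [-2, 5]
  satisfied 3 clause(s); 2 remain; assigned so far: [3, 6]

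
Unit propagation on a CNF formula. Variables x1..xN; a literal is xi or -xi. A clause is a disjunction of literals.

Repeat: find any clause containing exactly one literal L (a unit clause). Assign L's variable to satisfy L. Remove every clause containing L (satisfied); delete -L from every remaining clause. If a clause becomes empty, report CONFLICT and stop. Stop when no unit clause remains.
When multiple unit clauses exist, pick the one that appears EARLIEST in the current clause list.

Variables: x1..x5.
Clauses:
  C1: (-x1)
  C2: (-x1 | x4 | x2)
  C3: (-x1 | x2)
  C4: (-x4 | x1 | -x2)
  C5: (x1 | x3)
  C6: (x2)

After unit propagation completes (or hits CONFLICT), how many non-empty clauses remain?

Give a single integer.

unit clause [-1] forces x1=F; simplify:
  drop 1 from [-4, 1, -2] -> [-4, -2]
  drop 1 from [1, 3] -> [3]
  satisfied 3 clause(s); 3 remain; assigned so far: [1]
unit clause [3] forces x3=T; simplify:
  satisfied 1 clause(s); 2 remain; assigned so far: [1, 3]
unit clause [2] forces x2=T; simplify:
  drop -2 from [-4, -2] -> [-4]
  satisfied 1 clause(s); 1 remain; assigned so far: [1, 2, 3]
unit clause [-4] forces x4=F; simplify:
  satisfied 1 clause(s); 0 remain; assigned so far: [1, 2, 3, 4]

Answer: 0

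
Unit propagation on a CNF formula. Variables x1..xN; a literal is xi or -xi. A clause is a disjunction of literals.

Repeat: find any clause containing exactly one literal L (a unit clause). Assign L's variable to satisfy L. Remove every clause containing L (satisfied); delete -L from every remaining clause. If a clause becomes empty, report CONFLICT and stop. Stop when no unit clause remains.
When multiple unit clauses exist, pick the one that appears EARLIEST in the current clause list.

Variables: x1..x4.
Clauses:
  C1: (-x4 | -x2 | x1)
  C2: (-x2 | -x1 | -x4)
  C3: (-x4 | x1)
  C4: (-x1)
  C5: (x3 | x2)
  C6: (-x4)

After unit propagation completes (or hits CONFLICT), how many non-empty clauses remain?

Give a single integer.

unit clause [-1] forces x1=F; simplify:
  drop 1 from [-4, -2, 1] -> [-4, -2]
  drop 1 from [-4, 1] -> [-4]
  satisfied 2 clause(s); 4 remain; assigned so far: [1]
unit clause [-4] forces x4=F; simplify:
  satisfied 3 clause(s); 1 remain; assigned so far: [1, 4]

Answer: 1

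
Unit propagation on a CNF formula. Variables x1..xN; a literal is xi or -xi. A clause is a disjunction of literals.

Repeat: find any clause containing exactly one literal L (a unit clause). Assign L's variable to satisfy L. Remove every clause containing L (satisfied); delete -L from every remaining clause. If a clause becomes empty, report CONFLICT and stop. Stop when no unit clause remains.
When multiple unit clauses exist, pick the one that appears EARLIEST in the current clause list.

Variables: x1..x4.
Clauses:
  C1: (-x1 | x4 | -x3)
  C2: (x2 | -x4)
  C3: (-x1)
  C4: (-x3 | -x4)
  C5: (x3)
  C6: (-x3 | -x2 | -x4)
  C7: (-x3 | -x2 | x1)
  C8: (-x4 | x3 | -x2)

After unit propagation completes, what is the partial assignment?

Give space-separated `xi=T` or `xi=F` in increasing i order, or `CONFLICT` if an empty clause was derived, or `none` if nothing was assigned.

unit clause [-1] forces x1=F; simplify:
  drop 1 from [-3, -2, 1] -> [-3, -2]
  satisfied 2 clause(s); 6 remain; assigned so far: [1]
unit clause [3] forces x3=T; simplify:
  drop -3 from [-3, -4] -> [-4]
  drop -3 from [-3, -2, -4] -> [-2, -4]
  drop -3 from [-3, -2] -> [-2]
  satisfied 2 clause(s); 4 remain; assigned so far: [1, 3]
unit clause [-4] forces x4=F; simplify:
  satisfied 3 clause(s); 1 remain; assigned so far: [1, 3, 4]
unit clause [-2] forces x2=F; simplify:
  satisfied 1 clause(s); 0 remain; assigned so far: [1, 2, 3, 4]

Answer: x1=F x2=F x3=T x4=F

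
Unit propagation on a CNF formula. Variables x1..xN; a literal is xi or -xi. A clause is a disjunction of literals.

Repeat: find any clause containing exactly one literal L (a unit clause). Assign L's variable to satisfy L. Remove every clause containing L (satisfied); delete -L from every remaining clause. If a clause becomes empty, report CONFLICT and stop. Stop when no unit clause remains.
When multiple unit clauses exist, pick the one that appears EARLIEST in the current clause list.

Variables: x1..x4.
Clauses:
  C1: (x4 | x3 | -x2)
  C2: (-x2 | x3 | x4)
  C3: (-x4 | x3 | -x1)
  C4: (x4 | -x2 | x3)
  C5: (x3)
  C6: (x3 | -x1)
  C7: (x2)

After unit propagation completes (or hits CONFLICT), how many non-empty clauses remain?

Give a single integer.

Answer: 0

Derivation:
unit clause [3] forces x3=T; simplify:
  satisfied 6 clause(s); 1 remain; assigned so far: [3]
unit clause [2] forces x2=T; simplify:
  satisfied 1 clause(s); 0 remain; assigned so far: [2, 3]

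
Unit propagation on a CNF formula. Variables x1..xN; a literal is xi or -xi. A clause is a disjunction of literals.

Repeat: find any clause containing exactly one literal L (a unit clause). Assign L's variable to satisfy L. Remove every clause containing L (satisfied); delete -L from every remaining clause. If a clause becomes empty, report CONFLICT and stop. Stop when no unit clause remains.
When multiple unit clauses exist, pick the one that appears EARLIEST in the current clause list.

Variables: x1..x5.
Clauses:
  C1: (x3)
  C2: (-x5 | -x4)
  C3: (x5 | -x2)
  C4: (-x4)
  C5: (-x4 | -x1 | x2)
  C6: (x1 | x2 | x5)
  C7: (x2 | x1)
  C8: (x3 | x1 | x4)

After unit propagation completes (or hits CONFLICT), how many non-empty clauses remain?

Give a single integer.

unit clause [3] forces x3=T; simplify:
  satisfied 2 clause(s); 6 remain; assigned so far: [3]
unit clause [-4] forces x4=F; simplify:
  satisfied 3 clause(s); 3 remain; assigned so far: [3, 4]

Answer: 3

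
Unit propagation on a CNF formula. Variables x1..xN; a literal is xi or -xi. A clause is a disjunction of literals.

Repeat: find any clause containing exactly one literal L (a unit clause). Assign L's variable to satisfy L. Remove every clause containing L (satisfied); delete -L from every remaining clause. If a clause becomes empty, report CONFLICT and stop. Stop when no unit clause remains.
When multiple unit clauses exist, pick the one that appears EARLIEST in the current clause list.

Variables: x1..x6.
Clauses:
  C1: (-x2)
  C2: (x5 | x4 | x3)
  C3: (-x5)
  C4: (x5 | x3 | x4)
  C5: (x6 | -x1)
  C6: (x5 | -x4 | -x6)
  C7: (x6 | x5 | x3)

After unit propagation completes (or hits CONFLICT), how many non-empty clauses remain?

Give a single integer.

unit clause [-2] forces x2=F; simplify:
  satisfied 1 clause(s); 6 remain; assigned so far: [2]
unit clause [-5] forces x5=F; simplify:
  drop 5 from [5, 4, 3] -> [4, 3]
  drop 5 from [5, 3, 4] -> [3, 4]
  drop 5 from [5, -4, -6] -> [-4, -6]
  drop 5 from [6, 5, 3] -> [6, 3]
  satisfied 1 clause(s); 5 remain; assigned so far: [2, 5]

Answer: 5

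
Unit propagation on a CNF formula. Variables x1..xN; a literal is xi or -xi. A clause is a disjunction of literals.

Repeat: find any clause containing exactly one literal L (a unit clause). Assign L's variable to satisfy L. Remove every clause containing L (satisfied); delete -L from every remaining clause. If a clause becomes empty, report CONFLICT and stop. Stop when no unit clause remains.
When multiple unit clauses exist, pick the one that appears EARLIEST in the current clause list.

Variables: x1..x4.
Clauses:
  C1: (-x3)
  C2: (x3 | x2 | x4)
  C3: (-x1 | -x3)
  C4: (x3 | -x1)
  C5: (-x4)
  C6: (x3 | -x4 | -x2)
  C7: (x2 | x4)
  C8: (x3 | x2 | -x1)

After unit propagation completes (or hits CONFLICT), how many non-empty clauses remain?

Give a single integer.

unit clause [-3] forces x3=F; simplify:
  drop 3 from [3, 2, 4] -> [2, 4]
  drop 3 from [3, -1] -> [-1]
  drop 3 from [3, -4, -2] -> [-4, -2]
  drop 3 from [3, 2, -1] -> [2, -1]
  satisfied 2 clause(s); 6 remain; assigned so far: [3]
unit clause [-1] forces x1=F; simplify:
  satisfied 2 clause(s); 4 remain; assigned so far: [1, 3]
unit clause [-4] forces x4=F; simplify:
  drop 4 from [2, 4] -> [2]
  drop 4 from [2, 4] -> [2]
  satisfied 2 clause(s); 2 remain; assigned so far: [1, 3, 4]
unit clause [2] forces x2=T; simplify:
  satisfied 2 clause(s); 0 remain; assigned so far: [1, 2, 3, 4]

Answer: 0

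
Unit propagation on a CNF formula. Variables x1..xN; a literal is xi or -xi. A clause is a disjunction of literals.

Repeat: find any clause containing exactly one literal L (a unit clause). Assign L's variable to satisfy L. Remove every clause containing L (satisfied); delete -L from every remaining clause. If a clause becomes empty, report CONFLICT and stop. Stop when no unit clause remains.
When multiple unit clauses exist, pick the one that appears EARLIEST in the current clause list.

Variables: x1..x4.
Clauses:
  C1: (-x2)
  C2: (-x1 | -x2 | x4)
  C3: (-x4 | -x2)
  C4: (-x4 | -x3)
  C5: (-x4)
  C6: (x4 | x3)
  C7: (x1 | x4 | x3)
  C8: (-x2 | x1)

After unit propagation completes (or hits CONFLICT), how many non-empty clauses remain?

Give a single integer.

unit clause [-2] forces x2=F; simplify:
  satisfied 4 clause(s); 4 remain; assigned so far: [2]
unit clause [-4] forces x4=F; simplify:
  drop 4 from [4, 3] -> [3]
  drop 4 from [1, 4, 3] -> [1, 3]
  satisfied 2 clause(s); 2 remain; assigned so far: [2, 4]
unit clause [3] forces x3=T; simplify:
  satisfied 2 clause(s); 0 remain; assigned so far: [2, 3, 4]

Answer: 0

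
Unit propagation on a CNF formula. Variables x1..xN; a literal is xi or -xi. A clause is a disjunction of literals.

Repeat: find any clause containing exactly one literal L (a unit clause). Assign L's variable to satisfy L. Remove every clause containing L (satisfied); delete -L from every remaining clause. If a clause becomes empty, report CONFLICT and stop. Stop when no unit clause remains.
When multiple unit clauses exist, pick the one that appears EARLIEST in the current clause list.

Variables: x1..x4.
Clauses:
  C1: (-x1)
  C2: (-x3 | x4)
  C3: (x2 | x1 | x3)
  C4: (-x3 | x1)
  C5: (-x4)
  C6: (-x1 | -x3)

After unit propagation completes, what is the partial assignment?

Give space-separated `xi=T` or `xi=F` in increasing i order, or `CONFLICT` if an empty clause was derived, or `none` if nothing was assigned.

Answer: x1=F x2=T x3=F x4=F

Derivation:
unit clause [-1] forces x1=F; simplify:
  drop 1 from [2, 1, 3] -> [2, 3]
  drop 1 from [-3, 1] -> [-3]
  satisfied 2 clause(s); 4 remain; assigned so far: [1]
unit clause [-3] forces x3=F; simplify:
  drop 3 from [2, 3] -> [2]
  satisfied 2 clause(s); 2 remain; assigned so far: [1, 3]
unit clause [2] forces x2=T; simplify:
  satisfied 1 clause(s); 1 remain; assigned so far: [1, 2, 3]
unit clause [-4] forces x4=F; simplify:
  satisfied 1 clause(s); 0 remain; assigned so far: [1, 2, 3, 4]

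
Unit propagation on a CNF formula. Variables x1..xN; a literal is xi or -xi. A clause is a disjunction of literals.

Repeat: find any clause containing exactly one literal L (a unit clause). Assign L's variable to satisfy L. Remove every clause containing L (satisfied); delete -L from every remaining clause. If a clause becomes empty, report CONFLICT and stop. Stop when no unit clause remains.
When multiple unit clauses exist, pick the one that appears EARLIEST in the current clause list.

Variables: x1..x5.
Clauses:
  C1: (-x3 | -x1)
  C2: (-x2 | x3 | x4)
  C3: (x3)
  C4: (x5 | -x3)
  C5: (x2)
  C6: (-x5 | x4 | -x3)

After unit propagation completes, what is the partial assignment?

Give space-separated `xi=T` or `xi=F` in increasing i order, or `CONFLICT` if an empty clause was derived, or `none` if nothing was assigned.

unit clause [3] forces x3=T; simplify:
  drop -3 from [-3, -1] -> [-1]
  drop -3 from [5, -3] -> [5]
  drop -3 from [-5, 4, -3] -> [-5, 4]
  satisfied 2 clause(s); 4 remain; assigned so far: [3]
unit clause [-1] forces x1=F; simplify:
  satisfied 1 clause(s); 3 remain; assigned so far: [1, 3]
unit clause [5] forces x5=T; simplify:
  drop -5 from [-5, 4] -> [4]
  satisfied 1 clause(s); 2 remain; assigned so far: [1, 3, 5]
unit clause [2] forces x2=T; simplify:
  satisfied 1 clause(s); 1 remain; assigned so far: [1, 2, 3, 5]
unit clause [4] forces x4=T; simplify:
  satisfied 1 clause(s); 0 remain; assigned so far: [1, 2, 3, 4, 5]

Answer: x1=F x2=T x3=T x4=T x5=T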